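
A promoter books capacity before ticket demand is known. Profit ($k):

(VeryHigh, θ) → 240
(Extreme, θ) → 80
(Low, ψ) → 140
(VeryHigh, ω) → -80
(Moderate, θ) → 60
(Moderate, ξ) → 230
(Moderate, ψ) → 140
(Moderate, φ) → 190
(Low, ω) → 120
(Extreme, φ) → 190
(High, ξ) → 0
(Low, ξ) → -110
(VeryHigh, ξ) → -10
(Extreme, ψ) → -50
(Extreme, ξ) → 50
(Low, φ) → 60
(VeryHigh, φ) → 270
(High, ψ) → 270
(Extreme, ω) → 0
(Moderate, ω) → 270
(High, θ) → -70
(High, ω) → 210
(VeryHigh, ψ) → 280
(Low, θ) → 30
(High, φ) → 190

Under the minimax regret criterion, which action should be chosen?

Column bests: θ=240, φ=270, ψ=280, ω=270, ξ=230.
Low regrets: 210, 210, 140, 150, 340 → max 340
Moderate regrets: 180, 80, 140, 0, 0 → max 180
High regrets: 310, 80, 10, 60, 230 → max 310
VeryHigh regrets: 0, 0, 0, 350, 240 → max 350
Extreme regrets: 160, 80, 330, 270, 180 → max 330
Smallest max regret = 180 → Moderate.

Moderate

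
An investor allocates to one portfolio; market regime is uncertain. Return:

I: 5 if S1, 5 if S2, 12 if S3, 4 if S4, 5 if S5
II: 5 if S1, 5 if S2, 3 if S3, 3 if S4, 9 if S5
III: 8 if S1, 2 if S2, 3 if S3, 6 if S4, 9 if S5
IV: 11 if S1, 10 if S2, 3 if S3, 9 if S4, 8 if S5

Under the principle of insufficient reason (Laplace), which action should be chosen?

IV

Row averages: I=6.2, II=5, III=5.6, IV=8.2
Highest average = 8.2 → IV.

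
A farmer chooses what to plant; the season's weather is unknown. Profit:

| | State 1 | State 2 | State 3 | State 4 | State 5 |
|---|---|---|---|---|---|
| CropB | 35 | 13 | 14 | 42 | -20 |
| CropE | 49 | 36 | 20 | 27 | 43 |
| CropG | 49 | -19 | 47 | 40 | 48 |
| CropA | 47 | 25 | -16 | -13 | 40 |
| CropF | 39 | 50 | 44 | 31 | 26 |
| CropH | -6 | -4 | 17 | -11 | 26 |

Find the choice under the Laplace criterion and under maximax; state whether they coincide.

laplace → CropF; maximax → CropF (agree)

Row averages: CropB=16.8, CropE=35, CropG=33, CropA=16.6, CropF=38, CropH=4.4
Highest average = 38 → CropF.
Row maxima: CropB=42, CropE=49, CropG=49, CropA=47, CropF=50, CropH=26
Best best-case = 50 → CropF.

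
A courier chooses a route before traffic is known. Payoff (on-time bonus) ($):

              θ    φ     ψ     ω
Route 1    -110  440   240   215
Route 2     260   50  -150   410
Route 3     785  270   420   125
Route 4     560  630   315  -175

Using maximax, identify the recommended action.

Row maxima: Route 1=440, Route 2=410, Route 3=785, Route 4=630
Best best-case = 785 → Route 3.

Route 3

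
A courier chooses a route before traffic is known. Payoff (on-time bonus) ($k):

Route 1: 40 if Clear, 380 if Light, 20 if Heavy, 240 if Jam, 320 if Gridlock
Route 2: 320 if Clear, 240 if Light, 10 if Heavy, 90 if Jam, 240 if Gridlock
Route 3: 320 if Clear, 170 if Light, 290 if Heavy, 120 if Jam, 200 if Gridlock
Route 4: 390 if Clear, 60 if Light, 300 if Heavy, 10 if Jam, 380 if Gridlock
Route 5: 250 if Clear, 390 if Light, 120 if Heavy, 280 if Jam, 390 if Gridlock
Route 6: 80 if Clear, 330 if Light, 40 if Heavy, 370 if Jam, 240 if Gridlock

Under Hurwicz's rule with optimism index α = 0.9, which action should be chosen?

Route 1: 0.9·380 + 0.1·20 = 344
Route 2: 0.9·320 + 0.1·10 = 289
Route 3: 0.9·320 + 0.1·120 = 300
Route 4: 0.9·390 + 0.1·10 = 352
Route 5: 0.9·390 + 0.1·120 = 363
Route 6: 0.9·370 + 0.1·40 = 337
Highest Hurwicz score = 363 → Route 5.

Route 5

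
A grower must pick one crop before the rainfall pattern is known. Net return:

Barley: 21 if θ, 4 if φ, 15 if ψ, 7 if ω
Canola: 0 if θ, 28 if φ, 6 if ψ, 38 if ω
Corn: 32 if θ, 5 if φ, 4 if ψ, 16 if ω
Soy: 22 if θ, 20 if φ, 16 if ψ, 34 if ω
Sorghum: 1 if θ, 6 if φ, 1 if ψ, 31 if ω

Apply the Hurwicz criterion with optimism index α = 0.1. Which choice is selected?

Soy

Barley: 0.1·21 + 0.9·4 = 5.7
Canola: 0.1·38 + 0.9·0 = 3.8
Corn: 0.1·32 + 0.9·4 = 6.8
Soy: 0.1·34 + 0.9·16 = 17.8
Sorghum: 0.1·31 + 0.9·1 = 4
Highest Hurwicz score = 17.8 → Soy.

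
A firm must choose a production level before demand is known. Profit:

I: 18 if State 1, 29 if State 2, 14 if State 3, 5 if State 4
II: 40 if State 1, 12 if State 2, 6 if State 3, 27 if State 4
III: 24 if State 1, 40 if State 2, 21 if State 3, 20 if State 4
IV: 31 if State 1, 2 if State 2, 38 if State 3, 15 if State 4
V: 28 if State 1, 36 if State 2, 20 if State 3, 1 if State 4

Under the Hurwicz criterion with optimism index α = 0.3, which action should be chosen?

III

I: 0.3·29 + 0.7·5 = 12.2
II: 0.3·40 + 0.7·6 = 16.2
III: 0.3·40 + 0.7·20 = 26
IV: 0.3·38 + 0.7·2 = 12.8
V: 0.3·36 + 0.7·1 = 11.5
Highest Hurwicz score = 26 → III.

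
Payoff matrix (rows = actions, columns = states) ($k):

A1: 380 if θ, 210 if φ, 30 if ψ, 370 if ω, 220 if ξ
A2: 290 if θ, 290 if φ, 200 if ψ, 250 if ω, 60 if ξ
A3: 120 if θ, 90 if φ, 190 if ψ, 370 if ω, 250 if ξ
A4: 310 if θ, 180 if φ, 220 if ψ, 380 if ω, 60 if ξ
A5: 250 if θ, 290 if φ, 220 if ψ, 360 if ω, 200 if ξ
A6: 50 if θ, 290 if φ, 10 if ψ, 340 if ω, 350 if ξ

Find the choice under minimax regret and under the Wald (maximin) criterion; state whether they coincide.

Column bests: θ=380, φ=290, ψ=220, ω=380, ξ=350.
A1 regrets: 0, 80, 190, 10, 130 → max 190
A2 regrets: 90, 0, 20, 130, 290 → max 290
A3 regrets: 260, 200, 30, 10, 100 → max 260
A4 regrets: 70, 110, 0, 0, 290 → max 290
A5 regrets: 130, 0, 0, 20, 150 → max 150
A6 regrets: 330, 0, 210, 40, 0 → max 330
Smallest max regret = 150 → A5.
Row minima: A1=30, A2=60, A3=90, A4=60, A5=200, A6=10
Best worst-case = 200 → A5.

minimax regret → A5; maximin → A5 (agree)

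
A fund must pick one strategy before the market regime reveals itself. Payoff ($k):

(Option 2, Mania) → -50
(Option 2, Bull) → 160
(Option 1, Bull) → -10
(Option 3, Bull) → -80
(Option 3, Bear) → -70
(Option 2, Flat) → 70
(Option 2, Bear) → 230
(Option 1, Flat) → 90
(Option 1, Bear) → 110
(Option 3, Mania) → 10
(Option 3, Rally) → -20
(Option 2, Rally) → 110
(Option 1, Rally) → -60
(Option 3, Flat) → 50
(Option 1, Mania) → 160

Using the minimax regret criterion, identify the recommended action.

Column bests: Bear=230, Flat=90, Bull=160, Rally=110, Mania=160.
Option 1 regrets: 120, 0, 170, 170, 0 → max 170
Option 2 regrets: 0, 20, 0, 0, 210 → max 210
Option 3 regrets: 300, 40, 240, 130, 150 → max 300
Smallest max regret = 170 → Option 1.

Option 1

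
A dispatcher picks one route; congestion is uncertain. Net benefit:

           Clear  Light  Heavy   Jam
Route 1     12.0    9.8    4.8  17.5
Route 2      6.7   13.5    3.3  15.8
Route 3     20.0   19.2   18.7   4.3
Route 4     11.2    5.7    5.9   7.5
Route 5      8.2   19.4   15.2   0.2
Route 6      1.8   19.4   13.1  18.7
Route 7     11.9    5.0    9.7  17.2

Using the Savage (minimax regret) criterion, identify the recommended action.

Column bests: Clear=20.0, Light=19.4, Heavy=18.7, Jam=18.7.
Route 1 regrets: 8.0, 9.6, 13.9, 1.2 → max 13.9
Route 2 regrets: 13.3, 5.9, 15.4, 2.9 → max 15.4
Route 3 regrets: 0.0, 0.2, 0.0, 14.4 → max 14.4
Route 4 regrets: 8.8, 13.7, 12.8, 11.2 → max 13.7
Route 5 regrets: 11.8, 0.0, 3.5, 18.5 → max 18.5
Route 6 regrets: 18.2, 0.0, 5.6, 0.0 → max 18.2
Route 7 regrets: 8.1, 14.4, 9.0, 1.5 → max 14.4
Smallest max regret = 13.7 → Route 4.

Route 4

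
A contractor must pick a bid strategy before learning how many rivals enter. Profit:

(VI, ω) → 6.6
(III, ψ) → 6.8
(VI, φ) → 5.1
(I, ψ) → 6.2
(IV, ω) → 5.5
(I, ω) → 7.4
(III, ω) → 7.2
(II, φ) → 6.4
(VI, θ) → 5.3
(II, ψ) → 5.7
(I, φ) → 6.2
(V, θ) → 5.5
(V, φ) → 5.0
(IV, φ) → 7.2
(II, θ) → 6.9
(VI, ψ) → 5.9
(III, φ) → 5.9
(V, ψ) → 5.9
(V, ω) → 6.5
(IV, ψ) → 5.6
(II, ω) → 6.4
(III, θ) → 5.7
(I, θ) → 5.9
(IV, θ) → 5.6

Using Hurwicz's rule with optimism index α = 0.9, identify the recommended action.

I: 0.9·7.4 + 0.1·5.9 = 7.25
II: 0.9·6.9 + 0.1·5.7 = 6.78
III: 0.9·7.2 + 0.1·5.7 = 7.05
IV: 0.9·7.2 + 0.1·5.5 = 7.03
V: 0.9·6.5 + 0.1·5.0 = 6.35
VI: 0.9·6.6 + 0.1·5.1 = 6.45
Highest Hurwicz score = 7.25 → I.

I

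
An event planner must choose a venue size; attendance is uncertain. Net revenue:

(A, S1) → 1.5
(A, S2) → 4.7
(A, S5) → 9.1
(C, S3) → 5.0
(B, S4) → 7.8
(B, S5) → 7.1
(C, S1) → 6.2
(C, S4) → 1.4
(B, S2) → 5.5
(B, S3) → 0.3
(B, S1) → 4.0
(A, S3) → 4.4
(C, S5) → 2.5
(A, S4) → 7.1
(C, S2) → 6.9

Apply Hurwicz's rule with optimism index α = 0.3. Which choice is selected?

A: 0.3·9.1 + 0.7·1.5 = 3.78
B: 0.3·7.8 + 0.7·0.3 = 2.55
C: 0.3·6.9 + 0.7·1.4 = 3.05
Highest Hurwicz score = 3.78 → A.

A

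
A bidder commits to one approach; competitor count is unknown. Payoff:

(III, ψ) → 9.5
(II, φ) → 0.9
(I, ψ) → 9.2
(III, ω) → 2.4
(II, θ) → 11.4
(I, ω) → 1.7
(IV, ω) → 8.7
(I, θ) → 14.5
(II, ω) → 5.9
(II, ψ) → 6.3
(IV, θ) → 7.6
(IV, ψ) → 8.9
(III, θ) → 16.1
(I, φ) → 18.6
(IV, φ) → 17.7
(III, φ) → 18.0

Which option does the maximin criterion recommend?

Row minima: I=1.7, II=0.9, III=2.4, IV=7.6
Best worst-case = 7.6 → IV.

IV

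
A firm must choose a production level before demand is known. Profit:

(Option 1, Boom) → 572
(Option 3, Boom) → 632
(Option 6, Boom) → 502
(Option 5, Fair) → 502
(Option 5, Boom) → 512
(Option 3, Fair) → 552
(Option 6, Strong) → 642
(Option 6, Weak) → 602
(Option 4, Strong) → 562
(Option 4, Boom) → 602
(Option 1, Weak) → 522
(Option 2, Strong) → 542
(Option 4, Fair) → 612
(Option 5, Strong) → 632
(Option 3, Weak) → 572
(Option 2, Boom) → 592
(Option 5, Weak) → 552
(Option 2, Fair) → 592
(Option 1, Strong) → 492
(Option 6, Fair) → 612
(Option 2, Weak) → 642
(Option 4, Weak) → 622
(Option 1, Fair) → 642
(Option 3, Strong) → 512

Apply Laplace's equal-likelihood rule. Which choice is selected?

Option 4

Row averages: Option 1=557, Option 2=592, Option 3=567, Option 4=599.5, Option 5=549.5, Option 6=589.5
Highest average = 599.5 → Option 4.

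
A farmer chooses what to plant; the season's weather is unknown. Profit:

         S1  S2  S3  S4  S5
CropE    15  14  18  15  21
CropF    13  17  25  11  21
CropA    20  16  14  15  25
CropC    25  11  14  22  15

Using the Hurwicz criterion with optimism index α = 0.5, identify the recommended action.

CropA

CropE: 0.5·21 + 0.5·14 = 17.5
CropF: 0.5·25 + 0.5·11 = 18
CropA: 0.5·25 + 0.5·14 = 19.5
CropC: 0.5·25 + 0.5·11 = 18
Highest Hurwicz score = 19.5 → CropA.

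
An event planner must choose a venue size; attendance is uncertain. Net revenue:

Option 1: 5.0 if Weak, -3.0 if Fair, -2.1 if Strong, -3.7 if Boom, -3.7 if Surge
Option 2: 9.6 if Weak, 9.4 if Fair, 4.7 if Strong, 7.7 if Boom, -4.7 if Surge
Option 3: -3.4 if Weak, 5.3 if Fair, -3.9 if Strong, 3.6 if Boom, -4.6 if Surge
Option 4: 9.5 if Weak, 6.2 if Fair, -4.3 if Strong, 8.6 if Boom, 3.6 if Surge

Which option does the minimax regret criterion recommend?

Column bests: Weak=9.6, Fair=9.4, Strong=4.7, Boom=8.6, Surge=3.6.
Option 1 regrets: 4.6, 12.4, 6.8, 12.3, 7.3 → max 12.4
Option 2 regrets: 0.0, 0.0, 0.0, 0.9, 8.3 → max 8.3
Option 3 regrets: 13.0, 4.1, 8.6, 5.0, 8.2 → max 13.0
Option 4 regrets: 0.1, 3.2, 9.0, 0.0, 0.0 → max 9.0
Smallest max regret = 8.3 → Option 2.

Option 2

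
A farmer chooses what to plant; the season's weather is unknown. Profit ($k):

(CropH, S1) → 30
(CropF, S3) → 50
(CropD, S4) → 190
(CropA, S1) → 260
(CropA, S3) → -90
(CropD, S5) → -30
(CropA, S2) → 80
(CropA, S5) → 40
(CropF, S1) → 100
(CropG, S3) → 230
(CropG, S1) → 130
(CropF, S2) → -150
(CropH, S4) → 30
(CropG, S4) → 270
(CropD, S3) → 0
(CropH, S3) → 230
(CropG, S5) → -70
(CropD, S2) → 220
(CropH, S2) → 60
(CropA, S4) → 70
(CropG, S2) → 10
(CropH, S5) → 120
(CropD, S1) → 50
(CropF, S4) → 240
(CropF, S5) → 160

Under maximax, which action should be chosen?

Row maxima: CropF=240, CropH=230, CropA=260, CropD=220, CropG=270
Best best-case = 270 → CropG.

CropG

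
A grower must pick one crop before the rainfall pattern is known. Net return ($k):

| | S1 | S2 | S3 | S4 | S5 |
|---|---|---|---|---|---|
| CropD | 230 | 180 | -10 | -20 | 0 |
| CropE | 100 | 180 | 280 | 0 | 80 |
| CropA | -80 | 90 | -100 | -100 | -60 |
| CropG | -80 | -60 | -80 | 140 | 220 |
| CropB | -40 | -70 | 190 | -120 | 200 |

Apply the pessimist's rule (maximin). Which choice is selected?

CropE

Row minima: CropD=-20, CropE=0, CropA=-100, CropG=-80, CropB=-120
Best worst-case = 0 → CropE.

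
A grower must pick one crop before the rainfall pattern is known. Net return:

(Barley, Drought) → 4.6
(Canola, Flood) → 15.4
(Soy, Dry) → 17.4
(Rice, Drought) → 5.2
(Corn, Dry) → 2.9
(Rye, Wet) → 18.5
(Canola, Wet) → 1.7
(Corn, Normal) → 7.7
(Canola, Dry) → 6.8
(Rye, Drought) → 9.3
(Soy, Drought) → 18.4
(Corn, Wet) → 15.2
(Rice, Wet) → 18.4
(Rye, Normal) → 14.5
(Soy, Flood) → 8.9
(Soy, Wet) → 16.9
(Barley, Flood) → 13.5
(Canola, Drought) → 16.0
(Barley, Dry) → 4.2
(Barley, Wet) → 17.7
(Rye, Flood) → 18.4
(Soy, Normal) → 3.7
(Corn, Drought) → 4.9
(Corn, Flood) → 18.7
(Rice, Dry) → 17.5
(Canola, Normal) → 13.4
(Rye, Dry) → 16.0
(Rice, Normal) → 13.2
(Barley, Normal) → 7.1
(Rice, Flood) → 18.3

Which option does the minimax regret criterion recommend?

Column bests: Drought=18.4, Dry=17.5, Normal=14.5, Wet=18.5, Flood=18.7.
Corn regrets: 13.5, 14.6, 6.8, 3.3, 0.0 → max 14.6
Soy regrets: 0.0, 0.1, 10.8, 1.6, 9.8 → max 10.8
Barley regrets: 13.8, 13.3, 7.4, 0.8, 5.2 → max 13.8
Canola regrets: 2.4, 10.7, 1.1, 16.8, 3.3 → max 16.8
Rye regrets: 9.1, 1.5, 0.0, 0.0, 0.3 → max 9.1
Rice regrets: 13.2, 0.0, 1.3, 0.1, 0.4 → max 13.2
Smallest max regret = 9.1 → Rye.

Rye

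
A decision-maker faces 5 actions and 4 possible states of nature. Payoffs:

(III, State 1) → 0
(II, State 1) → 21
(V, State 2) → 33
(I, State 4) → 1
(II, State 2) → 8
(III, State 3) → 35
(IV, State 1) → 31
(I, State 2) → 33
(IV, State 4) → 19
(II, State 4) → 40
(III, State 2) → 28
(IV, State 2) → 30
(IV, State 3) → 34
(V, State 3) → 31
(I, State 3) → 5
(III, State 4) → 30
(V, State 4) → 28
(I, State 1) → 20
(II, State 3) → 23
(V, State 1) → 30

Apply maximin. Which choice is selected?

V

Row minima: I=1, II=8, III=0, IV=19, V=28
Best worst-case = 28 → V.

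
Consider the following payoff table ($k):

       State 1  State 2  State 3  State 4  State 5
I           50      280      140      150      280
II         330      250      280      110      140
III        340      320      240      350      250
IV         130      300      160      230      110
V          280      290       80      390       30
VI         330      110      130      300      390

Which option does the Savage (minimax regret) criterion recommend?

III

Column bests: State 1=340, State 2=320, State 3=280, State 4=390, State 5=390.
I regrets: 290, 40, 140, 240, 110 → max 290
II regrets: 10, 70, 0, 280, 250 → max 280
III regrets: 0, 0, 40, 40, 140 → max 140
IV regrets: 210, 20, 120, 160, 280 → max 280
V regrets: 60, 30, 200, 0, 360 → max 360
VI regrets: 10, 210, 150, 90, 0 → max 210
Smallest max regret = 140 → III.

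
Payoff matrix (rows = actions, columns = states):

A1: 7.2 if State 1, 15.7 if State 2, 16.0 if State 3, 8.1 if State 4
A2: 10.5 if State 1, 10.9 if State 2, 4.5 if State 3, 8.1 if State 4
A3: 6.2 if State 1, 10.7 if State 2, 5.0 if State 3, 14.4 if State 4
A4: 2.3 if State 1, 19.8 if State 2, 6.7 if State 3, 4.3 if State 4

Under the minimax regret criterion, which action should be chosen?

A1

Column bests: State 1=10.5, State 2=19.8, State 3=16.0, State 4=14.4.
A1 regrets: 3.3, 4.1, 0.0, 6.3 → max 6.3
A2 regrets: 0.0, 8.9, 11.5, 6.3 → max 11.5
A3 regrets: 4.3, 9.1, 11.0, 0.0 → max 11.0
A4 regrets: 8.2, 0.0, 9.3, 10.1 → max 10.1
Smallest max regret = 6.3 → A1.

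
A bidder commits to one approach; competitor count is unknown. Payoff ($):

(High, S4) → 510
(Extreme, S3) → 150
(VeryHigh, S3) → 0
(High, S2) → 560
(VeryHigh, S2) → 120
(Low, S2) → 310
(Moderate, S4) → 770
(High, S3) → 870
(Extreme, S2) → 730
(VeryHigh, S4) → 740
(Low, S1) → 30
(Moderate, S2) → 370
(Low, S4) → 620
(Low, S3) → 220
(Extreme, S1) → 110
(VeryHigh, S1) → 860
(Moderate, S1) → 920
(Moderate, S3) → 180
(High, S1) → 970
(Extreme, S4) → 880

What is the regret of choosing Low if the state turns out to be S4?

260

Best payoff under S4 is 880.
Regret = 880 − 620 = 260.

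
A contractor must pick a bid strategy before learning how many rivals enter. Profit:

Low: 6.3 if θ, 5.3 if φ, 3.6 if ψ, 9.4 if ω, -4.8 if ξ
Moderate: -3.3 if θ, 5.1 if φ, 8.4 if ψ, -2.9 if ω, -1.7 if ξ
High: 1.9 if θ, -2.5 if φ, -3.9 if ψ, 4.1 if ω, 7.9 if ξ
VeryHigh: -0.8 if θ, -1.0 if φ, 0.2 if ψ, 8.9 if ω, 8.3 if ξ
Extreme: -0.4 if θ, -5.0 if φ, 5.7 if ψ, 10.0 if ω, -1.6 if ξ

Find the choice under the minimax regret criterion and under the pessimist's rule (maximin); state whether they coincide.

minimax regret → VeryHigh; maximin → VeryHigh (agree)

Column bests: θ=6.3, φ=5.3, ψ=8.4, ω=10.0, ξ=8.3.
Low regrets: 0.0, 0.0, 4.8, 0.6, 13.1 → max 13.1
Moderate regrets: 9.6, 0.2, 0.0, 12.9, 10.0 → max 12.9
High regrets: 4.4, 7.8, 12.3, 5.9, 0.4 → max 12.3
VeryHigh regrets: 7.1, 6.3, 8.2, 1.1, 0.0 → max 8.2
Extreme regrets: 6.7, 10.3, 2.7, 0.0, 9.9 → max 10.3
Smallest max regret = 8.2 → VeryHigh.
Row minima: Low=-4.8, Moderate=-3.3, High=-3.9, VeryHigh=-1.0, Extreme=-5.0
Best worst-case = -1.0 → VeryHigh.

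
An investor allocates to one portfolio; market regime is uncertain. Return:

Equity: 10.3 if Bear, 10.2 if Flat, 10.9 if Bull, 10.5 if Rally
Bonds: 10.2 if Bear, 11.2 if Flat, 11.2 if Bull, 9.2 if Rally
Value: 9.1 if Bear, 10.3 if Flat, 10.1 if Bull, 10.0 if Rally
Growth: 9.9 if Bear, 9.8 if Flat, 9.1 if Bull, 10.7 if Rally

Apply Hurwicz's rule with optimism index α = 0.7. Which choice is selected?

Equity

Equity: 0.7·10.9 + 0.3·10.2 = 10.69
Bonds: 0.7·11.2 + 0.3·9.2 = 10.6
Value: 0.7·10.3 + 0.3·9.1 = 9.94
Growth: 0.7·10.7 + 0.3·9.1 = 10.22
Highest Hurwicz score = 10.69 → Equity.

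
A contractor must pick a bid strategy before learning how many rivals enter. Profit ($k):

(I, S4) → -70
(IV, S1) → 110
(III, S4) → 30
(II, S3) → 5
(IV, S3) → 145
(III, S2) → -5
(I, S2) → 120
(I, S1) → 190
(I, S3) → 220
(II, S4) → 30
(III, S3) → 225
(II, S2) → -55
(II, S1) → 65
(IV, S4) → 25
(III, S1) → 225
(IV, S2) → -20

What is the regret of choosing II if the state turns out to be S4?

0

Best payoff under S4 is 30.
Regret = 30 − 30 = 0.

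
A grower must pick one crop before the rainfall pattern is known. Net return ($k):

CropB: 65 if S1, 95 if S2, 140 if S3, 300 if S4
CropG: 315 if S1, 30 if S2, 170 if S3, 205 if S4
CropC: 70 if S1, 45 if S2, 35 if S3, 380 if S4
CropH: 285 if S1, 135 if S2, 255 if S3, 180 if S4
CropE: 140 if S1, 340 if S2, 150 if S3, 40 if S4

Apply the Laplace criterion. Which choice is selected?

CropH

Row averages: CropB=150, CropG=180, CropC=132.5, CropH=213.75, CropE=167.5
Highest average = 213.75 → CropH.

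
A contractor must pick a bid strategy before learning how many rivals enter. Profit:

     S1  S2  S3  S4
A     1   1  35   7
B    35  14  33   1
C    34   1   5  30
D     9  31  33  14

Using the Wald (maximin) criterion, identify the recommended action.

D

Row minima: A=1, B=1, C=1, D=9
Best worst-case = 9 → D.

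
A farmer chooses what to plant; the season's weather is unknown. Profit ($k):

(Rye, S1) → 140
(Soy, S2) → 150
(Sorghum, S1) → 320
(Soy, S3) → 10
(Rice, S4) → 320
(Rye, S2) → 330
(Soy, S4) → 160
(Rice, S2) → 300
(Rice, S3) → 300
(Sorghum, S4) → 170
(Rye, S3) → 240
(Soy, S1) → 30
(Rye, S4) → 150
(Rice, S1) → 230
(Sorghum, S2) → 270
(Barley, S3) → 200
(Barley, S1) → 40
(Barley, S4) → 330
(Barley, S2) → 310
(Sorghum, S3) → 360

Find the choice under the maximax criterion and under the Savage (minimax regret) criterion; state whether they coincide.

maximax → Sorghum; minimax regret → Rice (disagree)

Row maxima: Soy=160, Rice=320, Rye=330, Barley=330, Sorghum=360
Best best-case = 360 → Sorghum.
Column bests: S1=320, S2=330, S3=360, S4=330.
Soy regrets: 290, 180, 350, 170 → max 350
Rice regrets: 90, 30, 60, 10 → max 90
Rye regrets: 180, 0, 120, 180 → max 180
Barley regrets: 280, 20, 160, 0 → max 280
Sorghum regrets: 0, 60, 0, 160 → max 160
Smallest max regret = 90 → Rice.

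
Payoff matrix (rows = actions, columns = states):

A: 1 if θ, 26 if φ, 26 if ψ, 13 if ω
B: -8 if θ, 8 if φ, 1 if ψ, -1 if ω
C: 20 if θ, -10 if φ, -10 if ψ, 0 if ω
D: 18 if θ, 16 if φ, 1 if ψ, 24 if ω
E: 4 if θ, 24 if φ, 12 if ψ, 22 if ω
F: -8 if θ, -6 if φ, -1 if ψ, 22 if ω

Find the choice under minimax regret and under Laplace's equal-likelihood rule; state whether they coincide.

Column bests: θ=20, φ=26, ψ=26, ω=24.
A regrets: 19, 0, 0, 11 → max 19
B regrets: 28, 18, 25, 25 → max 28
C regrets: 0, 36, 36, 24 → max 36
D regrets: 2, 10, 25, 0 → max 25
E regrets: 16, 2, 14, 2 → max 16
F regrets: 28, 32, 27, 2 → max 32
Smallest max regret = 16 → E.
Row averages: A=16.5, B=0, C=0, D=14.75, E=15.5, F=1.75
Highest average = 16.5 → A.

minimax regret → E; laplace → A (disagree)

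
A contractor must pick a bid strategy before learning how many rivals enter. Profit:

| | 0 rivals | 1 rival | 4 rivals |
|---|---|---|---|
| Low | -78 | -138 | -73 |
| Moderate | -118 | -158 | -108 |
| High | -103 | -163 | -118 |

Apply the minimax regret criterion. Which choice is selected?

Column bests: 0 rivals=-78, 1 rival=-138, 4 rivals=-73.
Low regrets: 0, 0, 0 → max 0
Moderate regrets: 40, 20, 35 → max 40
High regrets: 25, 25, 45 → max 45
Smallest max regret = 0 → Low.

Low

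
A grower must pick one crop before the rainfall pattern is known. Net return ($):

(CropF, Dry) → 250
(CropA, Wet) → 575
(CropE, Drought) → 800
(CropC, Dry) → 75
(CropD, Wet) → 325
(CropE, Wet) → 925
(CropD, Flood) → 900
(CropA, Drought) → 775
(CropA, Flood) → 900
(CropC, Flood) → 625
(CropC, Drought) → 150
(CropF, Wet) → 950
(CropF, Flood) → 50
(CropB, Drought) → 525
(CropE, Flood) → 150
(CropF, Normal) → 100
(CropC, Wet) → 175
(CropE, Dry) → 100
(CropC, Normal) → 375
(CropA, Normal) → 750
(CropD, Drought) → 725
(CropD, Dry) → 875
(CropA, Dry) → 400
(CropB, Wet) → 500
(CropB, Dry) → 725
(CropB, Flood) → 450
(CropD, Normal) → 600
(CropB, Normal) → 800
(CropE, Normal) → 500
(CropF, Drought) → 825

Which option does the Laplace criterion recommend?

Row averages: CropB=600, CropD=685, CropE=495, CropC=280, CropA=680, CropF=435
Highest average = 685 → CropD.

CropD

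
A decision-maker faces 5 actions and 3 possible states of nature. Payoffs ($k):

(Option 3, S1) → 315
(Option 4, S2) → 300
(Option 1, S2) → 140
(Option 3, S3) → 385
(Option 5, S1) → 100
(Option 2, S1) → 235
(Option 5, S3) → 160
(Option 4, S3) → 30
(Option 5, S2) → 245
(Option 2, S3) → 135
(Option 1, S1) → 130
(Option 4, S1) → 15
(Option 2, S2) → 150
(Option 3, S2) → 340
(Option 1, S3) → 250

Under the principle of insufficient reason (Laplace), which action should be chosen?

Option 3

Row averages: Option 1=520/3, Option 2=520/3, Option 3=1040/3, Option 4=115, Option 5=505/3
Highest average = 1040/3 → Option 3.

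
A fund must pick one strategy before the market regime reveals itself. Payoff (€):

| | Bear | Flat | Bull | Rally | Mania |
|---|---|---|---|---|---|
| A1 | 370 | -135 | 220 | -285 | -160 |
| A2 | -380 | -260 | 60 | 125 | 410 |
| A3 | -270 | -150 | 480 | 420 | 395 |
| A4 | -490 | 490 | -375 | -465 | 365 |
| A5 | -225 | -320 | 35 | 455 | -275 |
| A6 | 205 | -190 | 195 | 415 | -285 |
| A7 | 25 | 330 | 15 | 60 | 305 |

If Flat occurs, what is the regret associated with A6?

Best payoff under Flat is 490.
Regret = 490 − (-190) = 680.

680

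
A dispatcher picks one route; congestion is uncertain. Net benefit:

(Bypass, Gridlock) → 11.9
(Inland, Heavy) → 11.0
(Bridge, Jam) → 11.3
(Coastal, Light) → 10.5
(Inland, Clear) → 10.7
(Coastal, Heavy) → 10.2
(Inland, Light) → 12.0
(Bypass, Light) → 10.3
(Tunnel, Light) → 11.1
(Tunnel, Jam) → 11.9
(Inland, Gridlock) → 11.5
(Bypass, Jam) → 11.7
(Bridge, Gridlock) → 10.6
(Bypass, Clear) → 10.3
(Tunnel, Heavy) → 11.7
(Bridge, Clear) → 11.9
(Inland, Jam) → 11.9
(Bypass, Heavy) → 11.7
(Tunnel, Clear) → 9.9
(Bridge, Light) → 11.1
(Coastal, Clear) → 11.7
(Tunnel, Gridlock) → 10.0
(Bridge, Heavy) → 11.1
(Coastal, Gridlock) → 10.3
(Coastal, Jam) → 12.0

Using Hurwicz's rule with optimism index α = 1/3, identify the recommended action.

Inland: 1/3·12.0 + 2/3·10.7 = 167/15
Bridge: 1/3·11.9 + 2/3·10.6 = 331/30
Bypass: 1/3·11.9 + 2/3·10.3 = 65/6
Tunnel: 1/3·11.9 + 2/3·9.9 = 317/30
Coastal: 1/3·12.0 + 2/3·10.2 = 10.8
Highest Hurwicz score = 167/15 → Inland.

Inland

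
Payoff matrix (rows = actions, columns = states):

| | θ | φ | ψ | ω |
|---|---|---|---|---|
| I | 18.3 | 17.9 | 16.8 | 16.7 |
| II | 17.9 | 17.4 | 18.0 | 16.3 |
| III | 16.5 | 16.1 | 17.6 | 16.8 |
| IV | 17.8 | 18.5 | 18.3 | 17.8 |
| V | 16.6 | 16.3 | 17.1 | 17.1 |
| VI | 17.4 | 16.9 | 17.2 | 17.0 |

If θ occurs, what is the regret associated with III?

1.8

Best payoff under θ is 18.3.
Regret = 18.3 − 16.5 = 1.8.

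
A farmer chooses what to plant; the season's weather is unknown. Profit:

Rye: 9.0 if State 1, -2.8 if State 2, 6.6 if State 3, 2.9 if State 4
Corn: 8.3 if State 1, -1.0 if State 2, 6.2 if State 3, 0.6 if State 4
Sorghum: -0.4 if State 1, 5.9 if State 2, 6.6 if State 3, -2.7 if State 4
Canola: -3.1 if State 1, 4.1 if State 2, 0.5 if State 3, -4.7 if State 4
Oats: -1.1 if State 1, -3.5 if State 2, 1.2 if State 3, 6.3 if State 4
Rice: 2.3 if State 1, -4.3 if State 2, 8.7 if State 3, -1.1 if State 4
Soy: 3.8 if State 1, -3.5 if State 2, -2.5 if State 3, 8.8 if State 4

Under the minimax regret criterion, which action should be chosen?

Corn

Column bests: State 1=9.0, State 2=5.9, State 3=8.7, State 4=8.8.
Rye regrets: 0.0, 8.7, 2.1, 5.9 → max 8.7
Corn regrets: 0.7, 6.9, 2.5, 8.2 → max 8.2
Sorghum regrets: 9.4, 0.0, 2.1, 11.5 → max 11.5
Canola regrets: 12.1, 1.8, 8.2, 13.5 → max 13.5
Oats regrets: 10.1, 9.4, 7.5, 2.5 → max 10.1
Rice regrets: 6.7, 10.2, 0.0, 9.9 → max 10.2
Soy regrets: 5.2, 9.4, 11.2, 0.0 → max 11.2
Smallest max regret = 8.2 → Corn.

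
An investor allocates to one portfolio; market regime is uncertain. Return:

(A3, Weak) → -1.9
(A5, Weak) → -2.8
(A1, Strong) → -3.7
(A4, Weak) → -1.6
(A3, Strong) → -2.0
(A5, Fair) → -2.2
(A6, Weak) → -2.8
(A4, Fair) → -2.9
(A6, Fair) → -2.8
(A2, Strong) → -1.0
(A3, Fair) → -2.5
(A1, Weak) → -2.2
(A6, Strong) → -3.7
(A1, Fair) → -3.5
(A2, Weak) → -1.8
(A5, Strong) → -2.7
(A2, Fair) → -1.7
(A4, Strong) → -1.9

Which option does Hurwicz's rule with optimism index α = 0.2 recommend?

A1: 0.2·(-2.2) + 0.8·(-3.7) = -3.4
A2: 0.2·(-1.0) + 0.8·(-1.8) = -1.64
A3: 0.2·(-1.9) + 0.8·(-2.5) = -2.38
A4: 0.2·(-1.6) + 0.8·(-2.9) = -2.64
A5: 0.2·(-2.2) + 0.8·(-2.8) = -2.68
A6: 0.2·(-2.8) + 0.8·(-3.7) = -3.52
Highest Hurwicz score = -1.64 → A2.

A2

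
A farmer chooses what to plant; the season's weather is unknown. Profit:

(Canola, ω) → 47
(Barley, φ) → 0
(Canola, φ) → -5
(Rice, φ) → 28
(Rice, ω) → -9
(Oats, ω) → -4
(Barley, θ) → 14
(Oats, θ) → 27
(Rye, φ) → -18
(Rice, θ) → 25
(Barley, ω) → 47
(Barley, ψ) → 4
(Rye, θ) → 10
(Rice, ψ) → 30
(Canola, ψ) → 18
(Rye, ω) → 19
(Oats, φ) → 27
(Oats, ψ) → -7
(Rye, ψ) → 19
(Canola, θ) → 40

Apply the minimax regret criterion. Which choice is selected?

Barley

Column bests: θ=40, φ=28, ψ=30, ω=47.
Canola regrets: 0, 33, 12, 0 → max 33
Rye regrets: 30, 46, 11, 28 → max 46
Barley regrets: 26, 28, 26, 0 → max 28
Rice regrets: 15, 0, 0, 56 → max 56
Oats regrets: 13, 1, 37, 51 → max 51
Smallest max regret = 28 → Barley.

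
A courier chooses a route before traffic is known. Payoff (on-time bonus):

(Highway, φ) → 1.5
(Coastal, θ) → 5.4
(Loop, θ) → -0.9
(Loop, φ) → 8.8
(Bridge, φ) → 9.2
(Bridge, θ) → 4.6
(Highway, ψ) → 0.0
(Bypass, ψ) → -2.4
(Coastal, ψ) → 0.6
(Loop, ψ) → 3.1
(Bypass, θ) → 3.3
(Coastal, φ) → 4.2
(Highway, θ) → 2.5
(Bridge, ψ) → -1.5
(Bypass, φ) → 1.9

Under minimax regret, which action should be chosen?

Bridge

Column bests: θ=5.4, φ=9.2, ψ=3.1.
Bridge regrets: 0.8, 0.0, 4.6 → max 4.6
Loop regrets: 6.3, 0.4, 0.0 → max 6.3
Bypass regrets: 2.1, 7.3, 5.5 → max 7.3
Coastal regrets: 0.0, 5.0, 2.5 → max 5.0
Highway regrets: 2.9, 7.7, 3.1 → max 7.7
Smallest max regret = 4.6 → Bridge.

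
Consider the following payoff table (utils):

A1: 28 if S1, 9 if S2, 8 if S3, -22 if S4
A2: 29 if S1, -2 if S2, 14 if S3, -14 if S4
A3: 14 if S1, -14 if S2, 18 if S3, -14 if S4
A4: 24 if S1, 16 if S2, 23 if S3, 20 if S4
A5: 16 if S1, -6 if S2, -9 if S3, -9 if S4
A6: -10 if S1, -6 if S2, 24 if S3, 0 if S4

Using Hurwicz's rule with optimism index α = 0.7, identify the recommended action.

A1: 0.7·28 + 0.3·(-22) = 13
A2: 0.7·29 + 0.3·(-14) = 16.1
A3: 0.7·18 + 0.3·(-14) = 8.4
A4: 0.7·24 + 0.3·16 = 21.6
A5: 0.7·16 + 0.3·(-9) = 8.5
A6: 0.7·24 + 0.3·(-10) = 13.8
Highest Hurwicz score = 21.6 → A4.

A4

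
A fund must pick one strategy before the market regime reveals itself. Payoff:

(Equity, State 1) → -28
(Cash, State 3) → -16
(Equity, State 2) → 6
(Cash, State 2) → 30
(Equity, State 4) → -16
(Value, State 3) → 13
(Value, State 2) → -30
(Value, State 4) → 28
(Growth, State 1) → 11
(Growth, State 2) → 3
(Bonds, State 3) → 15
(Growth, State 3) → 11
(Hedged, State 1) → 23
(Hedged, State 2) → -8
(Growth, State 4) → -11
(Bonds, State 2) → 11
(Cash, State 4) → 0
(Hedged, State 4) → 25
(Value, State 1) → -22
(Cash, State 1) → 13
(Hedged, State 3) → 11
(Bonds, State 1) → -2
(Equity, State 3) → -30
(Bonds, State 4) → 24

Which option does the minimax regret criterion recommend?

Column bests: State 1=23, State 2=30, State 3=15, State 4=28.
Cash regrets: 10, 0, 31, 28 → max 31
Equity regrets: 51, 24, 45, 44 → max 51
Hedged regrets: 0, 38, 4, 3 → max 38
Value regrets: 45, 60, 2, 0 → max 60
Growth regrets: 12, 27, 4, 39 → max 39
Bonds regrets: 25, 19, 0, 4 → max 25
Smallest max regret = 25 → Bonds.

Bonds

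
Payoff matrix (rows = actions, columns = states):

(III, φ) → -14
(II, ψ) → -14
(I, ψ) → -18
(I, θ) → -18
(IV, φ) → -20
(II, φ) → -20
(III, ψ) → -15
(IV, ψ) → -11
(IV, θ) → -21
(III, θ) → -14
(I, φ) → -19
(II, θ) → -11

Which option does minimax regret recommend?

Column bests: θ=-11, φ=-14, ψ=-11.
I regrets: 7, 5, 7 → max 7
II regrets: 0, 6, 3 → max 6
III regrets: 3, 0, 4 → max 4
IV regrets: 10, 6, 0 → max 10
Smallest max regret = 4 → III.

III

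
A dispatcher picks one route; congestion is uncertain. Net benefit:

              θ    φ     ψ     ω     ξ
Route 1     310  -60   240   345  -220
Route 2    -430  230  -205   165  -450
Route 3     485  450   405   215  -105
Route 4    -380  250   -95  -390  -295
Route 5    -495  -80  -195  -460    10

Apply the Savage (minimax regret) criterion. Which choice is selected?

Route 3

Column bests: θ=485, φ=450, ψ=405, ω=345, ξ=10.
Route 1 regrets: 175, 510, 165, 0, 230 → max 510
Route 2 regrets: 915, 220, 610, 180, 460 → max 915
Route 3 regrets: 0, 0, 0, 130, 115 → max 130
Route 4 regrets: 865, 200, 500, 735, 305 → max 865
Route 5 regrets: 980, 530, 600, 805, 0 → max 980
Smallest max regret = 130 → Route 3.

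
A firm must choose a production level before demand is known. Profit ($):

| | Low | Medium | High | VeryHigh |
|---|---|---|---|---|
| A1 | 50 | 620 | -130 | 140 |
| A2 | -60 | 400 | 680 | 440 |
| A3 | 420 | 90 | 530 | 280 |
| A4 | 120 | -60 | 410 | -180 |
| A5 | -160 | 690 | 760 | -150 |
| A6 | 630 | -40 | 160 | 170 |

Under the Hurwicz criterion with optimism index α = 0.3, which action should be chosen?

A1: 0.3·620 + 0.7·(-130) = 95
A2: 0.3·680 + 0.7·(-60) = 162
A3: 0.3·530 + 0.7·90 = 222
A4: 0.3·410 + 0.7·(-180) = -3
A5: 0.3·760 + 0.7·(-160) = 116
A6: 0.3·630 + 0.7·(-40) = 161
Highest Hurwicz score = 222 → A3.

A3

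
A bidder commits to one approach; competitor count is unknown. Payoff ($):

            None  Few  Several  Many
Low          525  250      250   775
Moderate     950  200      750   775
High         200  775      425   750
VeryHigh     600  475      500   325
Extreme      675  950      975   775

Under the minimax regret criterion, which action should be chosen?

Extreme

Column bests: None=950, Few=950, Several=975, Many=775.
Low regrets: 425, 700, 725, 0 → max 725
Moderate regrets: 0, 750, 225, 0 → max 750
High regrets: 750, 175, 550, 25 → max 750
VeryHigh regrets: 350, 475, 475, 450 → max 475
Extreme regrets: 275, 0, 0, 0 → max 275
Smallest max regret = 275 → Extreme.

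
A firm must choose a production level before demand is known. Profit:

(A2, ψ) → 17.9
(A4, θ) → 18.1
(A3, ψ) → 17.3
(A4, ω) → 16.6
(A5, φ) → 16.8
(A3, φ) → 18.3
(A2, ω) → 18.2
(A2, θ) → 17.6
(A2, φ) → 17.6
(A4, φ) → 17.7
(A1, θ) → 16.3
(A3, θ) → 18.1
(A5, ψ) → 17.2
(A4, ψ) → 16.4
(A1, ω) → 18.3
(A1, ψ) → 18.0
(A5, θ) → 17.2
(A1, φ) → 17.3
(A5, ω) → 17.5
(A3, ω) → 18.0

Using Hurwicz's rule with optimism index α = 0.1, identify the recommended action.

A1: 0.1·18.3 + 0.9·16.3 = 16.5
A2: 0.1·18.2 + 0.9·17.6 = 17.66
A3: 0.1·18.3 + 0.9·17.3 = 17.4
A4: 0.1·18.1 + 0.9·16.4 = 16.57
A5: 0.1·17.5 + 0.9·16.8 = 16.87
Highest Hurwicz score = 17.66 → A2.

A2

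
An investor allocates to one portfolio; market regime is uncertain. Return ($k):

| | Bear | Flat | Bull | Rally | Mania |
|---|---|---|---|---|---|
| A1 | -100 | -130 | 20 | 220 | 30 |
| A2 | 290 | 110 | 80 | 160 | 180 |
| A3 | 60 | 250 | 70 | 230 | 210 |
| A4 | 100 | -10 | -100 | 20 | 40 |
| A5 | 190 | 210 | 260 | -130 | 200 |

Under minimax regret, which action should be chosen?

Column bests: Bear=290, Flat=250, Bull=260, Rally=230, Mania=210.
A1 regrets: 390, 380, 240, 10, 180 → max 390
A2 regrets: 0, 140, 180, 70, 30 → max 180
A3 regrets: 230, 0, 190, 0, 0 → max 230
A4 regrets: 190, 260, 360, 210, 170 → max 360
A5 regrets: 100, 40, 0, 360, 10 → max 360
Smallest max regret = 180 → A2.

A2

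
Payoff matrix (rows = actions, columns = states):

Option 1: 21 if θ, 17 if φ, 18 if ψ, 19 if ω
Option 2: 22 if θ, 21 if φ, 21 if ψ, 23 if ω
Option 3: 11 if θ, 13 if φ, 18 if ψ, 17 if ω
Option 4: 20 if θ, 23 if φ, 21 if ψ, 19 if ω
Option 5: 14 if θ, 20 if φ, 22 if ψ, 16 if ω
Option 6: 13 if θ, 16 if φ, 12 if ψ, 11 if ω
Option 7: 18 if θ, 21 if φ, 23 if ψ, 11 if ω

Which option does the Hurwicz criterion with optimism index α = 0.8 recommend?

Option 2

Option 1: 0.8·21 + 0.2·17 = 20.2
Option 2: 0.8·23 + 0.2·21 = 22.6
Option 3: 0.8·18 + 0.2·11 = 16.6
Option 4: 0.8·23 + 0.2·19 = 22.2
Option 5: 0.8·22 + 0.2·14 = 20.4
Option 6: 0.8·16 + 0.2·11 = 15
Option 7: 0.8·23 + 0.2·11 = 20.6
Highest Hurwicz score = 22.6 → Option 2.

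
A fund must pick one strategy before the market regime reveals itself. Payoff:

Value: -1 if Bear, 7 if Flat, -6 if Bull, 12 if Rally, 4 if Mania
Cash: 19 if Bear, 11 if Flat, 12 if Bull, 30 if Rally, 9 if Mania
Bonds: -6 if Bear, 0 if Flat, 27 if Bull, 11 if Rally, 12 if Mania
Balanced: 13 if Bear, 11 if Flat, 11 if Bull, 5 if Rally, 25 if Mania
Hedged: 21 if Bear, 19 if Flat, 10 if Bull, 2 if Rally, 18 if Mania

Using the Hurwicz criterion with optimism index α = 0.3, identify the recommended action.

Cash

Value: 0.3·12 + 0.7·(-6) = -0.6
Cash: 0.3·30 + 0.7·9 = 15.3
Bonds: 0.3·27 + 0.7·(-6) = 3.9
Balanced: 0.3·25 + 0.7·5 = 11
Hedged: 0.3·21 + 0.7·2 = 7.7
Highest Hurwicz score = 15.3 → Cash.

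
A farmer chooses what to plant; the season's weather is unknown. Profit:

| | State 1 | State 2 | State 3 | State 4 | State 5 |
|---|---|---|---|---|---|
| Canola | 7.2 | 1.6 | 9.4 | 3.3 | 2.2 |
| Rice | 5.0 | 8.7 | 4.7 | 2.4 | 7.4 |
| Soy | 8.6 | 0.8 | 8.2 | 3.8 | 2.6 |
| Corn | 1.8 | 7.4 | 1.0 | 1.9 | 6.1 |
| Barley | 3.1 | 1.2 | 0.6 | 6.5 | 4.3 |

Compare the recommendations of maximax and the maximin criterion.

maximax → Canola; maximin → Rice (disagree)

Row maxima: Canola=9.4, Rice=8.7, Soy=8.6, Corn=7.4, Barley=6.5
Best best-case = 9.4 → Canola.
Row minima: Canola=1.6, Rice=2.4, Soy=0.8, Corn=1.0, Barley=0.6
Best worst-case = 2.4 → Rice.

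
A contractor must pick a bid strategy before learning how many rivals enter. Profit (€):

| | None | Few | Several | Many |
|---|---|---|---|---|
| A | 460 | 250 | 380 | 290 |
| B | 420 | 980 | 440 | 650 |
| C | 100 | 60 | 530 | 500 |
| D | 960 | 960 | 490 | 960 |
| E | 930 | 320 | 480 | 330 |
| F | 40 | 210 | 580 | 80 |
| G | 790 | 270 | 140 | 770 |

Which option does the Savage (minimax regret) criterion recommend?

Column bests: None=960, Few=980, Several=580, Many=960.
A regrets: 500, 730, 200, 670 → max 730
B regrets: 540, 0, 140, 310 → max 540
C regrets: 860, 920, 50, 460 → max 920
D regrets: 0, 20, 90, 0 → max 90
E regrets: 30, 660, 100, 630 → max 660
F regrets: 920, 770, 0, 880 → max 920
G regrets: 170, 710, 440, 190 → max 710
Smallest max regret = 90 → D.

D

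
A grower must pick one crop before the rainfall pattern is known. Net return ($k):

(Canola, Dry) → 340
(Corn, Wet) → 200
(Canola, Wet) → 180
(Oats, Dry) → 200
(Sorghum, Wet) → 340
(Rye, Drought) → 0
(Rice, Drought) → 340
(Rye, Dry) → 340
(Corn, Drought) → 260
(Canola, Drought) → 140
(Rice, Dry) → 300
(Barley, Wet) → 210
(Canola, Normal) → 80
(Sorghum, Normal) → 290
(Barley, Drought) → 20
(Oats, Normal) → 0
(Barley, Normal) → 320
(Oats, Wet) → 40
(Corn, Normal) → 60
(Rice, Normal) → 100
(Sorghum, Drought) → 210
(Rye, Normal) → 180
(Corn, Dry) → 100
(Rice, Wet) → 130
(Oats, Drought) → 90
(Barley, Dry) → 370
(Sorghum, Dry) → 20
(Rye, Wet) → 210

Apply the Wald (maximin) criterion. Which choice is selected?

Rice

Row minima: Barley=20, Rye=0, Oats=0, Rice=100, Sorghum=20, Corn=60, Canola=80
Best worst-case = 100 → Rice.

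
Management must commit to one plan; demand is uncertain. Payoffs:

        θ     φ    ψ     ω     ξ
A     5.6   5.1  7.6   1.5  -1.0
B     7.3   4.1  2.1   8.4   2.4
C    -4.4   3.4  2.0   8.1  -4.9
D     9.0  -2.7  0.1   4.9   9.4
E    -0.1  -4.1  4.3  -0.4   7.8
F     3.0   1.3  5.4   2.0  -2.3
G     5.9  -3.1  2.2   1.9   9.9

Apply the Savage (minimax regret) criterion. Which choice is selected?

B

Column bests: θ=9.0, φ=5.1, ψ=7.6, ω=8.4, ξ=9.9.
A regrets: 3.4, 0.0, 0.0, 6.9, 10.9 → max 10.9
B regrets: 1.7, 1.0, 5.5, 0.0, 7.5 → max 7.5
C regrets: 13.4, 1.7, 5.6, 0.3, 14.8 → max 14.8
D regrets: 0.0, 7.8, 7.5, 3.5, 0.5 → max 7.8
E regrets: 9.1, 9.2, 3.3, 8.8, 2.1 → max 9.2
F regrets: 6.0, 3.8, 2.2, 6.4, 12.2 → max 12.2
G regrets: 3.1, 8.2, 5.4, 6.5, 0.0 → max 8.2
Smallest max regret = 7.5 → B.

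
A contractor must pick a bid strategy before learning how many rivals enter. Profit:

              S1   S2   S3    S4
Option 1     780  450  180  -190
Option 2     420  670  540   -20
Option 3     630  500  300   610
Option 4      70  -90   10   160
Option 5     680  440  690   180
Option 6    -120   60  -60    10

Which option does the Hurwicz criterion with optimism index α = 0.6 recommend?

Option 3

Option 1: 0.6·780 + 0.4·(-190) = 392
Option 2: 0.6·670 + 0.4·(-20) = 394
Option 3: 0.6·630 + 0.4·300 = 498
Option 4: 0.6·160 + 0.4·(-90) = 60
Option 5: 0.6·690 + 0.4·180 = 486
Option 6: 0.6·60 + 0.4·(-120) = -12
Highest Hurwicz score = 498 → Option 3.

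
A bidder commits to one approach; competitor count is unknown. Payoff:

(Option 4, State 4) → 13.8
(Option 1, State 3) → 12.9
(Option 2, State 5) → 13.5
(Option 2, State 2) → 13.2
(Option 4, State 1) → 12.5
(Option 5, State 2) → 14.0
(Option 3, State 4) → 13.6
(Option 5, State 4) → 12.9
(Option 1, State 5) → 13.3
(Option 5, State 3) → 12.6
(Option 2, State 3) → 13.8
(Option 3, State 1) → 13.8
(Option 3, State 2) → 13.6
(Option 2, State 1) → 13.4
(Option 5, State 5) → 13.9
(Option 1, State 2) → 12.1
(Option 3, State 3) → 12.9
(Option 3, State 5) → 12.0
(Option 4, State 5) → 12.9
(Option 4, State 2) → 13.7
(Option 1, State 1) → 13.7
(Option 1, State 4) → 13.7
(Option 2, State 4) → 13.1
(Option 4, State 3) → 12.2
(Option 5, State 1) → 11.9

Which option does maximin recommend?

Row minima: Option 1=12.1, Option 2=13.1, Option 3=12.0, Option 4=12.2, Option 5=11.9
Best worst-case = 13.1 → Option 2.

Option 2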